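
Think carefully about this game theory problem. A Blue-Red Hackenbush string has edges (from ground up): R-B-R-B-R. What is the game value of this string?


Edges (from ground): R-B-R-B-R
By Berlekamp's sign-expansion rule, a Blue-Red Hackenbush stalk has the value of the surreal number whose sign sequence is the edge sequence with B -> + and R -> -.
Sign sequence: -+-+-
Trace the sign expansion in the surreal number tree, starting from 0:
Edge 1: R (sign -) -> bounds (-inf, 0), value = -1
Edge 2: B (sign +) -> bounds (-1, 0), value = -1/2
Edge 3: R (sign -) -> bounds (-1, -1/2), value = -3/4
Edge 4: B (sign +) -> bounds (-3/4, -1/2), value = -5/8
Edge 5: R (sign -) -> bounds (-3/4, -5/8), value = -11/16
Game value = -11/16

-11/16


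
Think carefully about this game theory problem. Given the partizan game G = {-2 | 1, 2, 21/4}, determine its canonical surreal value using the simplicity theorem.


Left options: {-2}, max = -2
Right options: {1, 2, 21/4}, min = 1
All options are numbers and max(Left) < min(Right), so by the simplicity theorem the value is the simplest (earliest-born) number strictly between -2 and 1.
Integers -1 through 0 all lie strictly between -2 and 1.
Among integers, the simplest (lowest birthday = smallest |n|; 0 is born on day 0, +-n on day n) is 0.
No non-integer in the interval can be simpler: if x is a non-integer in the interval, then floor(x) or ceil(x) also lies in the interval (the interval contains an integer), and both are proper prefixes of x's sign expansion, i.e. born earlier. So the game value is 0.
Game value = 0

0


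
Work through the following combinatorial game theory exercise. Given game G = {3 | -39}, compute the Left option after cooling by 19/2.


Original game: {3 | -39} (a switch {a | b} with a > b).
Cooling by t (for t below the temperature (a - b)/2 = 21) taxes each move by t: {a | b} cooled by t is {a - t | b + t}.
Cooling amount: t = 19/2
Cooled Left option: 3 - 19/2 = -13/2
Cooled Right option: -39 + 19/2 = -59/2
Cooled game: {-13/2 | -59/2}
Left option = -13/2

-13/2


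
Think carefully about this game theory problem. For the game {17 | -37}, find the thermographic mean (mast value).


Game = {17 | -37}, a switch {a | b} with numbers a > b.
Its thermograph has left wall a - t and right wall b + t, which meet at t = (a - b)/2, where both equal (a + b)/2. So the mast (mean value) is at (a + b)/2.
Mean = (17 + (-37))/2 = -20/2 = -10

-10


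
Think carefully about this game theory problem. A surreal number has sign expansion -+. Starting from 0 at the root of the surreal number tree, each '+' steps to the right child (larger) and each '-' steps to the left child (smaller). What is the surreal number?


Sign expansion: -+
Rule: track bounds (lo, hi), initially (-inf, +inf). On '+', the current value becomes lo and we move to the simplest number in (value, hi): value + 1 if hi = +inf, otherwise the midpoint (value + hi)/2. On '-', the current value becomes hi and we move to value - 1 if lo = -inf, otherwise the midpoint (lo + value)/2.
Start at 0.
Step 1: sign = -, move left. Bounds: (-inf, 0). Value = -1
Step 2: sign = +, move right. Bounds: (-1, 0). Value = -1/2
The surreal number with sign expansion -+ is -1/2.

-1/2


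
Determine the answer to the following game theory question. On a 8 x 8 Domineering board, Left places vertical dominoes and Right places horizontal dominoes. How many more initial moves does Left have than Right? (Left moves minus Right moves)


Board is 8 x 8 (rows x cols).
Left (vertical) placements: (rows-1) * cols = 7 * 8 = 56
Right (horizontal) placements: rows * (cols-1) = 8 * 7 = 56
Advantage = Left - Right = 56 - 56 = 0

0


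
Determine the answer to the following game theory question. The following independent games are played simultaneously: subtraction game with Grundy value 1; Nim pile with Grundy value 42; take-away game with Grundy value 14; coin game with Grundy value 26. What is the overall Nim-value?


By the Sprague-Grundy theorem, the Grundy value of a sum of games is the XOR of individual Grundy values.
subtraction game: Grundy value = 1. Running XOR: 0 XOR 1 = 1
Nim pile: Grundy value = 42. Running XOR: 1 XOR 42 = 43
take-away game: Grundy value = 14. Running XOR: 43 XOR 14 = 37
coin game: Grundy value = 26. Running XOR: 37 XOR 26 = 63
The combined Grundy value is 63.

63


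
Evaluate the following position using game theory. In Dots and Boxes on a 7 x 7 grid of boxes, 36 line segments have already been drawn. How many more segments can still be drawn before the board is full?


Grid: 7 x 7 boxes, i.e. 8 rows and 8 columns of dots.
Horizontal edges: (rows + 1) * cols = 8 * 7 = 56
Vertical edges: rows * (cols + 1) = 7 * 8 = 56
Total edges: 56 + 56 = 112
Edges drawn: 36
Remaining: 112 - 36 = 76

76


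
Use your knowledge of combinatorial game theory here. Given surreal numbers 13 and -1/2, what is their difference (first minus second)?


x = 13, y = -1/2
Converting to common denominator: 2
x = 26/2, y = -1/2
x - y = 13 - -1/2 = 27/2

27/2


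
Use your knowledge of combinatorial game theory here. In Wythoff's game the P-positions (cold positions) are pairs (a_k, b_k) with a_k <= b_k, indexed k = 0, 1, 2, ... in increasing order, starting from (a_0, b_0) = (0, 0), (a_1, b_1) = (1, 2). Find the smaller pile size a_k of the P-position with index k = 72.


By Wythoff's theorem, a_k = floor(k * phi) and b_k = floor(k * phi^2) = a_k + k, where phi = (1 + sqrt(5))/2 is the golden ratio.
phi = (1 + sqrt(5))/2 = 1.618034
k = 72
k * phi = 72 * 1.618034 = 116.498447
a_72 = floor(k * phi) = 116

116


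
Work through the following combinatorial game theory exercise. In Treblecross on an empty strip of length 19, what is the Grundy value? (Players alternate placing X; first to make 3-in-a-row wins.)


Treblecross: place X on empty cells; 3-in-a-row wins.
Playing within two cells of an existing X lets the opponent win at once, so sensible play treats the cells i-2..i+2 around each X as dead. The player left with no safe cell loses, so this is a normal-play take-away game on strips of safe cells.
Placing X at cell i (0-indexed) of a strip of k safe cells leaves independent strips of sizes max(0, i-2) and max(0, k-i-3). Hence G(k) = mex{ G(max(0,i-2)) XOR G(max(0,k-i-3)) : 0 <= i < k }, with G(0) = 0.
G(1): splits (0,0):0^0=0 -> mex({0}) = 1
G(2): splits (0,0):0^0=0 -> mex({0}) = 1
G(3): splits (0,0):0^0=0 -> mex({0}) = 1
G(4): splits (0,1):0^1=1 (0,0):0^0=0 -> mex({0, 1}) = 2
G(5): splits (0,2):0^1=1 (0,1):0^1=1 (0,0):0^0=0 -> mex({0, 1}) = 2
G(6) = mex({1}) = 0
G(7) = mex({0, 1, 2}) = 3
G(8) = mex({0, 1, 2}) = 3
G(9) = mex({0, 2}) = 1
G(10) = mex({0, 2, 3}) = 1
G(11) = mex({0, 3}) = 1
G(12) = mex({1, 3}) = 0
G(13) = mex({0, 1, 2, 3}) = 4
G(14) = mex({0, 1, 2}) = 3
G(15) = mex({0, 1, 2}) = 3
G(16) = mex({0, 1, 2, 4}) = 3
G(17) = mex({0, 1, 3, 4}) = 2
G(18) = mex({0, 1, 3, 4}) = 2
G(19) = mex({0, 1, 3, 5}) = 2
Therefore G(19) = 2.

2


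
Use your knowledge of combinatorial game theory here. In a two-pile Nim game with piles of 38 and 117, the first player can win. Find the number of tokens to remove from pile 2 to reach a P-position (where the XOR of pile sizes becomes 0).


Piles: 38 and 117
Current XOR: 38 XOR 117 = 83 (non-zero, so this is an N-position).
To make the XOR zero, we need to find a move that balances the piles.
For pile 2 (size 117): target = 117 XOR 83 = 38
We reduce pile 2 from 117 to 38.
Tokens removed: 117 - 38 = 79
Verification: 38 XOR 38 = 0

79


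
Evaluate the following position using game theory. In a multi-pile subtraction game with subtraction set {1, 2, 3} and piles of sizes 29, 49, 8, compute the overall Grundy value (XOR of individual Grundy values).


Subtraction set: {1, 2, 3}
For this subtraction set, G(n) = n mod 4 (period = max + 1 = 4).
Pile 1 (size 29): G(29) = 29 mod 4 = 1
Pile 2 (size 49): G(49) = 49 mod 4 = 1
Pile 3 (size 8): G(8) = 8 mod 4 = 0
Total Grundy value = XOR of all: 1 XOR 1 XOR 0 = 0

0


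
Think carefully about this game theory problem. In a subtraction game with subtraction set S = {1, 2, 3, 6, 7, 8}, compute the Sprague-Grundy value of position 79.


The subtraction set is S = {1, 2, 3, 6, 7, 8}.
G(k) = mex{ G(k - s) : s in S, s <= k }. We compute iteratively: G(0) = 0.
G(1) = mex({0}) = 1
G(2) = mex({0, 1}) = 2
G(3) = mex({0, 1, 2}) = 3
G(4) = mex({1, 2, 3}) = 0
G(5) = mex({0, 2, 3}) = 1
G(6) = mex({0, 1, 3}) = 2
G(7) = mex({0, 1, 2}) = 3
G(8) = mex({0, 1, 2, 3}) = 4
G(9) = mex({1, 2, 3, 4}) = 0
G(10) = mex({0, 2, 3, 4}) = 1
G(11) = mex({0, 1, 3, 4}) = 2
G(12) = mex({0, 1, 2}) = 3
G(13) = mex({1, 2, 3}) = 0
G(14) = mex({0, 2, 3, 4}) = 1
G(15) = mex({0, 1, 3, 4}) = 2
G(16) = mex({0, 1, 2, 4}) = 3
Observe that G(9)..G(16) = 0, 1, 2, 3, 0, 1, 2, 3 repeats G(0)..G(7) = 0, 1, 2, 3, 0, 1, 2, 3.
For k >= max(S) = 8, G(k) is determined by the previous 8 values G(k-8)..G(k-1); a window of 8 consecutive values has recurred shifted by 9, so by induction G(k + 9) = G(k) for all k >= 0: the sequence is periodic from the start with period 9.
One period: G(0..8) = 0, 1, 2, 3, 0, 1, 2, 3, 4.
79 mod 9 = 7, so G(79) = G(7) = 3.

3


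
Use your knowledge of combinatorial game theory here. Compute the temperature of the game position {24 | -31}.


The game is {24 | -31}, a switch {a | b} with numbers a > b.
Cooling {a | b} by t gives {a - t | b + t}, which stops being hot when a - t = b + t, i.e. at t = (a - b)/2. So the temperature of a switch is (a - b)/2.
Temperature = (Left option - Right option) / 2
= (24 - (-31)) / 2
= 55 / 2
= 55/2

55/2


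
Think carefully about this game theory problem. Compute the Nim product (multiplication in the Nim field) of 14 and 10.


Nim multiplication is bilinear over XOR: (u XOR v) * w = (u*w) XOR (v*w).
So we split each operand into its bit components and XOR the pairwise Nim products.
14 = 2 + 4 + 8 (as XOR of powers of 2).
10 = 2 + 8 (as XOR of powers of 2).
Using the standard Nim-product table on single bits:
  2*2 = 3,   2*4 = 8,   2*8 = 12,
  4*4 = 6,   4*8 = 11,  8*8 = 13,
and  1*x = x (identity), k*l = l*k (commutative).
Pairwise Nim products:
  2 * 2 = 3
  2 * 8 = 12
  4 * 2 = 8
  4 * 8 = 11
  8 * 2 = 12
  8 * 8 = 13
XOR them: 3 XOR 12 XOR 8 XOR 11 XOR 12 XOR 13 = 13.
Result: 14 * 10 = 13 (in Nim).

13


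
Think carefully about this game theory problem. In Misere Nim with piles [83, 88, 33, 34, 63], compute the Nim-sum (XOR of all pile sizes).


We need the XOR (exclusive or) of all pile sizes.
After XOR-ing pile 1 (size 83): 0 XOR 83 = 83
After XOR-ing pile 2 (size 88): 83 XOR 88 = 11
After XOR-ing pile 3 (size 33): 11 XOR 33 = 42
After XOR-ing pile 4 (size 34): 42 XOR 34 = 8
After XOR-ing pile 5 (size 63): 8 XOR 63 = 55
The Nim-value of this position is 55.

55


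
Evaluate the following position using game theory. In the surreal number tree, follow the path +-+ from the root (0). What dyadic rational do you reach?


Sign expansion: +-+
Rule: track bounds (lo, hi), initially (-inf, +inf). On '+', the current value becomes lo and we move to the simplest number in (value, hi): value + 1 if hi = +inf, otherwise the midpoint (value + hi)/2. On '-', the current value becomes hi and we move to value - 1 if lo = -inf, otherwise the midpoint (lo + value)/2.
Start at 0.
Step 1: sign = +, move right. Bounds: (0, +inf). Value = 1
Step 2: sign = -, move left. Bounds: (0, 1). Value = 1/2
Step 3: sign = +, move right. Bounds: (1/2, 1). Value = 3/4
The surreal number with sign expansion +-+ is 3/4.

3/4


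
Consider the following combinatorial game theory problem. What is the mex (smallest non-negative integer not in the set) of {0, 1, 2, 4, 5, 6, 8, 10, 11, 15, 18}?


Set = {0, 1, 2, 4, 5, 6, 8, 10, 11, 15, 18}
0 is in the set.
1 is in the set.
2 is in the set.
3 is NOT in the set. This is the mex.
mex = 3

3


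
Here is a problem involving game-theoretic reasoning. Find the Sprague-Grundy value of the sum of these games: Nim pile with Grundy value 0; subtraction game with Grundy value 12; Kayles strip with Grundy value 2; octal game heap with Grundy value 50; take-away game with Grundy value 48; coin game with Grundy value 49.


By the Sprague-Grundy theorem, the Grundy value of a sum of games is the XOR of individual Grundy values.
Nim pile: Grundy value = 0. Running XOR: 0 XOR 0 = 0
subtraction game: Grundy value = 12. Running XOR: 0 XOR 12 = 12
Kayles strip: Grundy value = 2. Running XOR: 12 XOR 2 = 14
octal game heap: Grundy value = 50. Running XOR: 14 XOR 50 = 60
take-away game: Grundy value = 48. Running XOR: 60 XOR 48 = 12
coin game: Grundy value = 49. Running XOR: 12 XOR 49 = 61
The combined Grundy value is 61.

61


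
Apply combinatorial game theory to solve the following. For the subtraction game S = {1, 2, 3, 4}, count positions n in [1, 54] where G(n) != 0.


Subtraction set S = {1, 2, 3, 4}, so G(n) = n mod 5.
G(n) = 0 when n is a multiple of 5.
Multiples of 5 in [1, 54]: 10
N-positions (nonzero Grundy) = 54 - 10 = 44

44


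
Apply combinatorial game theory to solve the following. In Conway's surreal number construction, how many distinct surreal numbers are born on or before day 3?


Day 0: {|} = 0 is born. Count = 1.
Day n: the number of surreal numbers born by day n is 2^(n+1) - 1.
By day 0: 2^1 - 1 = 1
By day 1: 2^2 - 1 = 3
By day 2: 2^3 - 1 = 7
By day 3: 2^4 - 1 = 15
By day 3: 15 surreal numbers.

15


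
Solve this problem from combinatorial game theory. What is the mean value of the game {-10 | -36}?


Game = {-10 | -36}, a switch {a | b} with numbers a > b.
Its thermograph has left wall a - t and right wall b + t, which meet at t = (a - b)/2, where both equal (a + b)/2. So the mast (mean value) is at (a + b)/2.
Mean = (-10 + (-36))/2 = -46/2 = -23

-23


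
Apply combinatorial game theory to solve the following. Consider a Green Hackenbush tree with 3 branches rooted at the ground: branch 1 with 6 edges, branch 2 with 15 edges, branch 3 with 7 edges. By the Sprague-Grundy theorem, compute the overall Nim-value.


The tree has 3 branches from the ground vertex.
In Green Hackenbush, the Nim-value of a simple path of length k is k.
Branch 1: length 6, Nim-value = 6
Branch 2: length 15, Nim-value = 15
Branch 3: length 7, Nim-value = 7
Total Nim-value = XOR of all branch values:
0 XOR 6 = 6
6 XOR 15 = 9
9 XOR 7 = 14
Nim-value of the tree = 14

14


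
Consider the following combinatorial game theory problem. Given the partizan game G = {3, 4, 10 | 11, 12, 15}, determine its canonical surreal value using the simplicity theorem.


Left options: {3, 4, 10}, max = 10
Right options: {11, 12, 15}, min = 11
All options are numbers and max(Left) < min(Right), so by the simplicity theorem the value is the simplest (earliest-born) number strictly between 10 and 11.
No integer lies strictly between 10 and 11, so the value is the dyadic rational m/2^k in the interval with the smallest k (then m odd); search k = 1, 2, ...:
Denominator 2: 21/2 lies strictly between 10 and 11 -- found.
The simplest number in the interval is 21/2.
Game value = 21/2

21/2


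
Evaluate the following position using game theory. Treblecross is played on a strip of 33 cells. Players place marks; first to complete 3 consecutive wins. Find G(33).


Treblecross: place X on empty cells; 3-in-a-row wins.
Playing within two cells of an existing X lets the opponent win at once, so sensible play treats the cells i-2..i+2 around each X as dead. The player left with no safe cell loses, so this is a normal-play take-away game on strips of safe cells.
Placing X at cell i (0-indexed) of a strip of k safe cells leaves independent strips of sizes max(0, i-2) and max(0, k-i-3). Hence G(k) = mex{ G(max(0,i-2)) XOR G(max(0,k-i-3)) : 0 <= i < k }, with G(0) = 0.
G(1): splits (0,0):0^0=0 -> mex({0}) = 1
G(2): splits (0,0):0^0=0 -> mex({0}) = 1
G(3): splits (0,0):0^0=0 -> mex({0}) = 1
G(4): splits (0,1):0^1=1 (0,0):0^0=0 -> mex({0, 1}) = 2
G(5): splits (0,2):0^1=1 (0,1):0^1=1 (0,0):0^0=0 -> mex({0, 1}) = 2
G(6) = mex({1}) = 0
G(7) = mex({0, 1, 2}) = 3
G(8) = mex({0, 1, 2}) = 3
G(9) = mex({0, 2}) = 1
G(10) = mex({0, 2, 3}) = 1
G(11) = mex({0, 3}) = 1
G(12) = mex({1, 3}) = 0
G(13) = mex({0, 1, 2, 3}) = 4
G(14) = mex({0, 1, 2}) = 3
G(15) = mex({0, 1, 2}) = 3
G(16) = mex({0, 1, 2, 4}) = 3
G(17) = mex({0, 1, 3, 4}) = 2
G(18) = mex({0, 1, 3, 4}) = 2
G(19) = mex({0, 1, 3, 5}) = 2
G(20) = mex({0, 1, 2, 3, 5}) = 4
G(21) = mex({0, 1, 2, 3, 5}) = 4
G(22) = mex({1, 2, 6}) = 0
G(23) = mex({0, 1, 2, 3, 4, 6}) = 5
G(24) = mex({0, 1, 2, 3, 4}) = 5
G(25) = mex({0, 1, 3, 4, 7}) = 2
G(26) = mex({0, 1, 3, 4, 5, 7}) = 2
G(27) = mex({0, 1, 3, 5}) = 2
G(28) = mex({0, 1, 2, 5}) = 3
G(29) = mex({0, 1, 2, 4, 5, 6}) = 3
G(30) = mex({1, 2, 4, 6}) = 0
G(31) = mex({0, 1, 2, 3, 4, 6}) = 5
G(32) = mex({1, 2, 3, 4, 7}) = 0
G(33) = mex({0, 3, 7}) = 1
Therefore G(33) = 1.

1


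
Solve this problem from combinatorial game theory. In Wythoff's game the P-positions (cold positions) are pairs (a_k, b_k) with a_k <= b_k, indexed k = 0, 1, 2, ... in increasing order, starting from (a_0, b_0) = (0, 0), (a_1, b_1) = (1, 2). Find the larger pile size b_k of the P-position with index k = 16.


By Wythoff's theorem, a_k = floor(k * phi) and b_k = floor(k * phi^2) = a_k + k, where phi = (1 + sqrt(5))/2 is the golden ratio.
phi = (1 + sqrt(5))/2 = 1.618034
phi^2 = phi + 1 = 2.618034
k = 16
k * phi^2 = 16 * 2.618034 = 41.888544
b_16 = floor(k * phi^2) = 41 (check: a_16 + k = 25 + 16 = 41)

41


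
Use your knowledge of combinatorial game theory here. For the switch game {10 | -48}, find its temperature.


The game is {10 | -48}, a switch {a | b} with numbers a > b.
Cooling {a | b} by t gives {a - t | b + t}, which stops being hot when a - t = b + t, i.e. at t = (a - b)/2. So the temperature of a switch is (a - b)/2.
Temperature = (Left option - Right option) / 2
= (10 - (-48)) / 2
= 58 / 2
= 29

29


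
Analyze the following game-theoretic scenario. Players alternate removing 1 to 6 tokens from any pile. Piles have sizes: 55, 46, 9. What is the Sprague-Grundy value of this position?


Subtraction set: {1, 2, 3, 4, 5, 6}
For this subtraction set, G(n) = n mod 7 (period = max + 1 = 7).
Pile 1 (size 55): G(55) = 55 mod 7 = 6
Pile 2 (size 46): G(46) = 46 mod 7 = 4
Pile 3 (size 9): G(9) = 9 mod 7 = 2
Total Grundy value = XOR of all: 6 XOR 4 XOR 2 = 0

0


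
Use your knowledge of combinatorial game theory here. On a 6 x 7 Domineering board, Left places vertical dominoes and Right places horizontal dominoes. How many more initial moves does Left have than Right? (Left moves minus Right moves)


Board is 6 x 7 (rows x cols).
Left (vertical) placements: (rows-1) * cols = 5 * 7 = 35
Right (horizontal) placements: rows * (cols-1) = 6 * 6 = 36
Advantage = Left - Right = 35 - 36 = -1

-1


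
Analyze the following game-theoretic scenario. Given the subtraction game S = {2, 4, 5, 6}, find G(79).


The subtraction set is S = {2, 4, 5, 6}.
G(k) = mex{ G(k - s) : s in S, s <= k }. We compute iteratively: G(0) = 0.
G(1) = mex({}) = 0
G(2) = mex({0}) = 1
G(3) = mex({0}) = 1
G(4) = mex({0, 1}) = 2
G(5) = mex({0, 1}) = 2
G(6) = mex({0, 1, 2}) = 3
G(7) = mex({0, 1, 2}) = 3
G(8) = mex({1, 2, 3}) = 0
G(9) = mex({1, 2, 3}) = 0
G(10) = mex({0, 2, 3}) = 1
G(11) = mex({0, 2, 3}) = 1
G(12) = mex({0, 1, 3}) = 2
G(13) = mex({0, 1, 3}) = 2
Observe that G(8)..G(13) = 0, 0, 1, 1, 2, 2 repeats G(0)..G(5) = 0, 0, 1, 1, 2, 2.
For k >= max(S) = 6, G(k) is determined by the previous 6 values G(k-6)..G(k-1); a window of 6 consecutive values has recurred shifted by 8, so by induction G(k + 8) = G(k) for all k >= 0: the sequence is periodic from the start with period 8.
One period: G(0..7) = 0, 0, 1, 1, 2, 2, 3, 3.
79 mod 8 = 7, so G(79) = G(7) = 3.

3


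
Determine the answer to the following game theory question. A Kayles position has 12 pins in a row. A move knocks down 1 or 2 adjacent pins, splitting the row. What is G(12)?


Kayles: a move removes 1 or 2 adjacent pins from a contiguous row.
Removing pins from a row of k leaves two independent rows (a, b) with a + b = k - 1 (one pin) or a + b = k - 2 (two pins); an end removal gives a = 0.
By Sprague-Grundy, G(k) = mex{ G(a) XOR G(b) } over all these splits. G(0) = 0.
G(1): splits (0,0):0^0=0 -> mex({0}) = 1
G(2): splits (0,1):0^1=1 (0,0):0^0=0 -> mex({0, 1}) = 2
G(3): splits (0,2):0^2=2 (1,1):1^1=0 (0,1):0^1=1 -> mex({0, 1, 2}) = 3
G(4): splits (0,3):0^3=3 (1,2):1^2=3 (0,2):0^2=2 (1,1):1^1=0 -> mex({0, 2, 3}) = 1
G(5): splits (0,4):0^1=1 (1,3):1^3=2 (2,2):2^2=0 (0,3):0^3=3 (1,2):1^2=3 -> mex({0, 1, 2, 3}) = 4
G(6) = mex({0, 1, 2, 4}) = 3
G(7) = mex({0, 1, 3, 4, 5}) = 2
G(8) = mex({0, 2, 3, 5, 6}) = 1
G(9) = mex({0, 1, 2, 3, 6, 7}) = 4
G(10) = mex({0, 1, 3, 4, 5, 7}) = 2
G(11) = mex({0, 1, 2, 3, 4, 5}) = 6
G(12) = mex({0, 1, 2, 3, 5, 6, 7}) = 4
Therefore G(12) = 4.

4


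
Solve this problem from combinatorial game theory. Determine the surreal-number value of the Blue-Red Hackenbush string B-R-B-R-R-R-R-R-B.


Edges (from ground): B-R-B-R-R-R-R-R-B
By Berlekamp's sign-expansion rule, a Blue-Red Hackenbush stalk has the value of the surreal number whose sign sequence is the edge sequence with B -> + and R -> -.
Sign sequence: +-+-----+
Trace the sign expansion in the surreal number tree, starting from 0:
Edge 1: B (sign +) -> bounds (0, +inf), value = 1
Edge 2: R (sign -) -> bounds (0, 1), value = 1/2
Edge 3: B (sign +) -> bounds (1/2, 1), value = 3/4
Edge 4: R (sign -) -> bounds (1/2, 3/4), value = 5/8
Edge 5: R (sign -) -> bounds (1/2, 5/8), value = 9/16
Edge 6: R (sign -) -> bounds (1/2, 9/16), value = 17/32
Edge 7: R (sign -) -> bounds (1/2, 17/32), value = 33/64
Edge 8: R (sign -) -> bounds (1/2, 33/64), value = 65/128
Edge 9: B (sign +) -> bounds (65/128, 33/64), value = 131/256
Game value = 131/256

131/256


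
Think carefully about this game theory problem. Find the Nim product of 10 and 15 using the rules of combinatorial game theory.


Nim multiplication is bilinear over XOR: (u XOR v) * w = (u*w) XOR (v*w).
So we split each operand into its bit components and XOR the pairwise Nim products.
10 = 2 + 8 (as XOR of powers of 2).
15 = 1 + 2 + 4 + 8 (as XOR of powers of 2).
Using the standard Nim-product table on single bits:
  2*2 = 3,   2*4 = 8,   2*8 = 12,
  4*4 = 6,   4*8 = 11,  8*8 = 13,
and  1*x = x (identity), k*l = l*k (commutative).
Pairwise Nim products:
  2 * 1 = 2
  2 * 2 = 3
  2 * 4 = 8
  2 * 8 = 12
  8 * 1 = 8
  8 * 2 = 12
  8 * 4 = 11
  8 * 8 = 13
XOR them: 2 XOR 3 XOR 8 XOR 12 XOR 8 XOR 12 XOR 11 XOR 13 = 7.
Result: 10 * 15 = 7 (in Nim).

7


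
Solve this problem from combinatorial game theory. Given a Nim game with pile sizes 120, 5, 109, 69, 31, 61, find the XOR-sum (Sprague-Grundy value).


We need the XOR (exclusive or) of all pile sizes.
After XOR-ing pile 1 (size 120): 0 XOR 120 = 120
After XOR-ing pile 2 (size 5): 120 XOR 5 = 125
After XOR-ing pile 3 (size 109): 125 XOR 109 = 16
After XOR-ing pile 4 (size 69): 16 XOR 69 = 85
After XOR-ing pile 5 (size 31): 85 XOR 31 = 74
After XOR-ing pile 6 (size 61): 74 XOR 61 = 119
The Nim-value of this position is 119.

119


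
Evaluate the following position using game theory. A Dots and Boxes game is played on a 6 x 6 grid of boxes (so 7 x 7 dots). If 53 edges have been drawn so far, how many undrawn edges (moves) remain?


Grid: 6 x 6 boxes, i.e. 7 rows and 7 columns of dots.
Horizontal edges: (rows + 1) * cols = 7 * 6 = 42
Vertical edges: rows * (cols + 1) = 6 * 7 = 42
Total edges: 42 + 42 = 84
Edges drawn: 53
Remaining: 84 - 53 = 31

31


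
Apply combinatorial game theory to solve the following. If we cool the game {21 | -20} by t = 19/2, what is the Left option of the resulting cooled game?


Original game: {21 | -20} (a switch {a | b} with a > b).
Cooling by t (for t below the temperature (a - b)/2 = 41/2) taxes each move by t: {a | b} cooled by t is {a - t | b + t}.
Cooling amount: t = 19/2
Cooled Left option: 21 - 19/2 = 23/2
Cooled Right option: -20 + 19/2 = -21/2
Cooled game: {23/2 | -21/2}
Left option = 23/2

23/2


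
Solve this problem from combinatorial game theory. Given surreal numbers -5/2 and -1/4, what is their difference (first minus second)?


x = -5/2, y = -1/4
Converting to common denominator: 4
x = -10/4, y = -1/4
x - y = -5/2 - -1/4 = -9/4

-9/4


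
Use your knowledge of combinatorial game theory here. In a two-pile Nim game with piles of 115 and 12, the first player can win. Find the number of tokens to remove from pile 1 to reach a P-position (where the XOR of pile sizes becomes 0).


Piles: 115 and 12
Current XOR: 115 XOR 12 = 127 (non-zero, so this is an N-position).
To make the XOR zero, we need to find a move that balances the piles.
For pile 1 (size 115): target = 115 XOR 127 = 12
We reduce pile 1 from 115 to 12.
Tokens removed: 115 - 12 = 103
Verification: 12 XOR 12 = 0

103


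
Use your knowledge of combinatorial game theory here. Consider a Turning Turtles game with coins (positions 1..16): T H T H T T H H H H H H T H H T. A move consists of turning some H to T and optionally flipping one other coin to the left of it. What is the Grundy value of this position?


Coins: T H T H T T H H H H H H T H H T
Key fact: a single head at position k behaves exactly like a Nim heap of size k (turning it to T and optionally flipping a coin at j < k corresponds to moving the heap from k to j, or to 0), and heads combine as a disjunctive sum (two heads at the same place would cancel, matching j XOR j = 0). So the Nim-value is the XOR of the 1-indexed positions of the heads.
Face-up positions (1-indexed): [2, 4, 7, 8, 9, 10, 11, 12, 14, 15]
XOR 0 with 2: 0 XOR 2 = 2
XOR 2 with 4: 2 XOR 4 = 6
XOR 6 with 7: 6 XOR 7 = 1
XOR 1 with 8: 1 XOR 8 = 9
XOR 9 with 9: 9 XOR 9 = 0
XOR 0 with 10: 0 XOR 10 = 10
XOR 10 with 11: 10 XOR 11 = 1
XOR 1 with 12: 1 XOR 12 = 13
XOR 13 with 14: 13 XOR 14 = 3
XOR 3 with 15: 3 XOR 15 = 12
Nim-value = 12

12


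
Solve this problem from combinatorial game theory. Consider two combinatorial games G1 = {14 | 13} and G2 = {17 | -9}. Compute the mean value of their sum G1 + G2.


G1 = {14 | 13}, G2 = {17 | -9}
Each is a switch {a | b} with numbers a > b; its mean value is (a + b)/2, and mean value is additive over game sums: m(G1 + G2) = m(G1) + m(G2).
Mean of G1 = (14 + (13))/2 = 27/2 = 27/2
Mean of G2 = (17 + (-9))/2 = 8/2 = 4
Mean of G1 + G2 = 27/2 + 4 = 35/2

35/2


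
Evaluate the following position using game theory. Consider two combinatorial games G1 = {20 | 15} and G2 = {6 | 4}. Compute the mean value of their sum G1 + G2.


G1 = {20 | 15}, G2 = {6 | 4}
Each is a switch {a | b} with numbers a > b; its mean value is (a + b)/2, and mean value is additive over game sums: m(G1 + G2) = m(G1) + m(G2).
Mean of G1 = (20 + (15))/2 = 35/2 = 35/2
Mean of G2 = (6 + (4))/2 = 10/2 = 5
Mean of G1 + G2 = 35/2 + 5 = 45/2

45/2


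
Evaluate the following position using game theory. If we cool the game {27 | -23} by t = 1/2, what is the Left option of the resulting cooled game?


Original game: {27 | -23} (a switch {a | b} with a > b).
Cooling by t (for t below the temperature (a - b)/2 = 25) taxes each move by t: {a | b} cooled by t is {a - t | b + t}.
Cooling amount: t = 1/2
Cooled Left option: 27 - 1/2 = 53/2
Cooled Right option: -23 + 1/2 = -45/2
Cooled game: {53/2 | -45/2}
Left option = 53/2

53/2


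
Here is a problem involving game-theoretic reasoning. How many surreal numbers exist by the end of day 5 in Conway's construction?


Day 0: {|} = 0 is born. Count = 1.
Day n: the number of surreal numbers born by day n is 2^(n+1) - 1.
By day 0: 2^1 - 1 = 1
By day 1: 2^2 - 1 = 3
By day 2: 2^3 - 1 = 7
By day 3: 2^4 - 1 = 15
By day 4: 2^5 - 1 = 31
By day 5: 2^6 - 1 = 63
By day 5: 63 surreal numbers.

63


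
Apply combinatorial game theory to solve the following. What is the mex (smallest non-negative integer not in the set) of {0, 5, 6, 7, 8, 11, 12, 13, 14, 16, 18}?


Set = {0, 5, 6, 7, 8, 11, 12, 13, 14, 16, 18}
0 is in the set.
1 is NOT in the set. This is the mex.
mex = 1

1


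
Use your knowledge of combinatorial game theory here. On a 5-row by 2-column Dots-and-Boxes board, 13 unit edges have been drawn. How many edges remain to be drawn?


Grid: 5 x 2 boxes, i.e. 6 rows and 3 columns of dots.
Horizontal edges: (rows + 1) * cols = 6 * 2 = 12
Vertical edges: rows * (cols + 1) = 5 * 3 = 15
Total edges: 12 + 15 = 27
Edges drawn: 13
Remaining: 27 - 13 = 14

14


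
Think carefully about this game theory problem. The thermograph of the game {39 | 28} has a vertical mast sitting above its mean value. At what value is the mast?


Game = {39 | 28}, a switch {a | b} with numbers a > b.
Its thermograph has left wall a - t and right wall b + t, which meet at t = (a - b)/2, where both equal (a + b)/2. So the mast (mean value) is at (a + b)/2.
Mean = (39 + (28))/2 = 67/2 = 67/2

67/2


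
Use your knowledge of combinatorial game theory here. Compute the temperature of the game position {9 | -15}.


The game is {9 | -15}, a switch {a | b} with numbers a > b.
Cooling {a | b} by t gives {a - t | b + t}, which stops being hot when a - t = b + t, i.e. at t = (a - b)/2. So the temperature of a switch is (a - b)/2.
Temperature = (Left option - Right option) / 2
= (9 - (-15)) / 2
= 24 / 2
= 12

12


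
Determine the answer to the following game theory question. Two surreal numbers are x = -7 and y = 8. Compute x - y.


x = -7, y = 8
x - y = -7 - 8 = -15

-15


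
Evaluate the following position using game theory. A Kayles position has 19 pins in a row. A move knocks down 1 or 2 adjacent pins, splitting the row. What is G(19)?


Kayles: a move removes 1 or 2 adjacent pins from a contiguous row.
Removing pins from a row of k leaves two independent rows (a, b) with a + b = k - 1 (one pin) or a + b = k - 2 (two pins); an end removal gives a = 0.
By Sprague-Grundy, G(k) = mex{ G(a) XOR G(b) } over all these splits. G(0) = 0.
G(1): splits (0,0):0^0=0 -> mex({0}) = 1
G(2): splits (0,1):0^1=1 (0,0):0^0=0 -> mex({0, 1}) = 2
G(3): splits (0,2):0^2=2 (1,1):1^1=0 (0,1):0^1=1 -> mex({0, 1, 2}) = 3
G(4): splits (0,3):0^3=3 (1,2):1^2=3 (0,2):0^2=2 (1,1):1^1=0 -> mex({0, 2, 3}) = 1
G(5): splits (0,4):0^1=1 (1,3):1^3=2 (2,2):2^2=0 (0,3):0^3=3 (1,2):1^2=3 -> mex({0, 1, 2, 3}) = 4
G(6) = mex({0, 1, 2, 4}) = 3
G(7) = mex({0, 1, 3, 4, 5}) = 2
G(8) = mex({0, 2, 3, 5, 6}) = 1
G(9) = mex({0, 1, 2, 3, 6, 7}) = 4
G(10) = mex({0, 1, 3, 4, 5, 7}) = 2
G(11) = mex({0, 1, 2, 3, 4, 5}) = 6
G(12) = mex({0, 1, 2, 3, 5, 6, 7}) = 4
G(13) = mex({0, 2, 3, 4, 6, 7}) = 1
G(14) = mex({0, 1, 4, 5, 6, 7}) = 2
G(15) = mex({0, 1, 2, 3, 4, 5, 6}) = 7
G(16) = mex({0, 2, 3, 5, 6, 7}) = 1
G(17) = mex({0, 1, 2, 3, 5, 6, 7}) = 4
G(18) = mex({0, 1, 2, 4, 5, 6}) = 3
G(19) = mex({0, 1, 3, 4, 5, 7}) = 2
Therefore G(19) = 2.

2


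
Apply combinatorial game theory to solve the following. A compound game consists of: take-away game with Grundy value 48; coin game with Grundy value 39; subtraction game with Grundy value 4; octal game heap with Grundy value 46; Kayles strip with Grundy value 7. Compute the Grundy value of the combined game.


By the Sprague-Grundy theorem, the Grundy value of a sum of games is the XOR of individual Grundy values.
take-away game: Grundy value = 48. Running XOR: 0 XOR 48 = 48
coin game: Grundy value = 39. Running XOR: 48 XOR 39 = 23
subtraction game: Grundy value = 4. Running XOR: 23 XOR 4 = 19
octal game heap: Grundy value = 46. Running XOR: 19 XOR 46 = 61
Kayles strip: Grundy value = 7. Running XOR: 61 XOR 7 = 58
The combined Grundy value is 58.

58


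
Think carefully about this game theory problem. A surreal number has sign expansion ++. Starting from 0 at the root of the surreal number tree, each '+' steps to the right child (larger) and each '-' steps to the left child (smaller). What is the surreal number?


Sign expansion: ++
Rule: track bounds (lo, hi), initially (-inf, +inf). On '+', the current value becomes lo and we move to the simplest number in (value, hi): value + 1 if hi = +inf, otherwise the midpoint (value + hi)/2. On '-', the current value becomes hi and we move to value - 1 if lo = -inf, otherwise the midpoint (lo + value)/2.
Start at 0.
Step 1: sign = +, move right. Bounds: (0, +inf). Value = 1
Step 2: sign = +, move right. Bounds: (1, +inf). Value = 2
The surreal number with sign expansion ++ is 2.

2


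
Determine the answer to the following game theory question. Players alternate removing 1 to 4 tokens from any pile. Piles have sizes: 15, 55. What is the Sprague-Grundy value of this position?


Subtraction set: {1, 2, 3, 4}
For this subtraction set, G(n) = n mod 5 (period = max + 1 = 5).
Pile 1 (size 15): G(15) = 15 mod 5 = 0
Pile 2 (size 55): G(55) = 55 mod 5 = 0
Total Grundy value = XOR of all: 0 XOR 0 = 0

0


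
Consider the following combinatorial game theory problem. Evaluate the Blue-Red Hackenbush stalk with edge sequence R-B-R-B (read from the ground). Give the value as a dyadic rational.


Edges (from ground): R-B-R-B
By Berlekamp's sign-expansion rule, a Blue-Red Hackenbush stalk has the value of the surreal number whose sign sequence is the edge sequence with B -> + and R -> -.
Sign sequence: -+-+
Trace the sign expansion in the surreal number tree, starting from 0:
Edge 1: R (sign -) -> bounds (-inf, 0), value = -1
Edge 2: B (sign +) -> bounds (-1, 0), value = -1/2
Edge 3: R (sign -) -> bounds (-1, -1/2), value = -3/4
Edge 4: B (sign +) -> bounds (-3/4, -1/2), value = -5/8
Game value = -5/8

-5/8


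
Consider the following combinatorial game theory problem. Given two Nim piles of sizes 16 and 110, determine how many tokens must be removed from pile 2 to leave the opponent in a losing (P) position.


Piles: 16 and 110
Current XOR: 16 XOR 110 = 126 (non-zero, so this is an N-position).
To make the XOR zero, we need to find a move that balances the piles.
For pile 2 (size 110): target = 110 XOR 126 = 16
We reduce pile 2 from 110 to 16.
Tokens removed: 110 - 16 = 94
Verification: 16 XOR 16 = 0

94


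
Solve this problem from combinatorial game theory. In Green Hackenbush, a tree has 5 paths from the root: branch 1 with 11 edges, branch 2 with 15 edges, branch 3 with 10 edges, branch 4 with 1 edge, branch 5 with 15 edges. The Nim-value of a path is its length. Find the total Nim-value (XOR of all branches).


The tree has 5 branches from the ground vertex.
In Green Hackenbush, the Nim-value of a simple path of length k is k.
Branch 1: length 11, Nim-value = 11
Branch 2: length 15, Nim-value = 15
Branch 3: length 10, Nim-value = 10
Branch 4: length 1, Nim-value = 1
Branch 5: length 15, Nim-value = 15
Total Nim-value = XOR of all branch values:
0 XOR 11 = 11
11 XOR 15 = 4
4 XOR 10 = 14
14 XOR 1 = 15
15 XOR 15 = 0
Nim-value of the tree = 0

0


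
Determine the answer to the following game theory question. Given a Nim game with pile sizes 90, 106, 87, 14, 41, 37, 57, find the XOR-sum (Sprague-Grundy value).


We need the XOR (exclusive or) of all pile sizes.
After XOR-ing pile 1 (size 90): 0 XOR 90 = 90
After XOR-ing pile 2 (size 106): 90 XOR 106 = 48
After XOR-ing pile 3 (size 87): 48 XOR 87 = 103
After XOR-ing pile 4 (size 14): 103 XOR 14 = 105
After XOR-ing pile 5 (size 41): 105 XOR 41 = 64
After XOR-ing pile 6 (size 37): 64 XOR 37 = 101
After XOR-ing pile 7 (size 57): 101 XOR 57 = 92
The Nim-value of this position is 92.

92


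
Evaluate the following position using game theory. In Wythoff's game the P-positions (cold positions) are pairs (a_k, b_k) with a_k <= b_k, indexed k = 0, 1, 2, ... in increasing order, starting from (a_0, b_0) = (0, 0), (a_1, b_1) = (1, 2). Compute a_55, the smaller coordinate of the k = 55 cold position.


By Wythoff's theorem, a_k = floor(k * phi) and b_k = floor(k * phi^2) = a_k + k, where phi = (1 + sqrt(5))/2 is the golden ratio.
phi = (1 + sqrt(5))/2 = 1.618034
k = 55
k * phi = 55 * 1.618034 = 88.991869
a_55 = floor(k * phi) = 88

88


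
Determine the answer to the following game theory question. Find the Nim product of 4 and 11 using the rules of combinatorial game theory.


Nim multiplication is bilinear over XOR: (u XOR v) * w = (u*w) XOR (v*w).
So we split each operand into its bit components and XOR the pairwise Nim products.
4 = 4 (as XOR of powers of 2).
11 = 1 + 2 + 8 (as XOR of powers of 2).
Using the standard Nim-product table on single bits:
  2*2 = 3,   2*4 = 8,   2*8 = 12,
  4*4 = 6,   4*8 = 11,  8*8 = 13,
and  1*x = x (identity), k*l = l*k (commutative).
Pairwise Nim products:
  4 * 1 = 4
  4 * 2 = 8
  4 * 8 = 11
XOR them: 4 XOR 8 XOR 11 = 7.
Result: 4 * 11 = 7 (in Nim).

7


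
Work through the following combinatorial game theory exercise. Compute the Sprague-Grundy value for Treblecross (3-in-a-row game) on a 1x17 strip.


Treblecross: place X on empty cells; 3-in-a-row wins.
Playing within two cells of an existing X lets the opponent win at once, so sensible play treats the cells i-2..i+2 around each X as dead. The player left with no safe cell loses, so this is a normal-play take-away game on strips of safe cells.
Placing X at cell i (0-indexed) of a strip of k safe cells leaves independent strips of sizes max(0, i-2) and max(0, k-i-3). Hence G(k) = mex{ G(max(0,i-2)) XOR G(max(0,k-i-3)) : 0 <= i < k }, with G(0) = 0.
G(1): splits (0,0):0^0=0 -> mex({0}) = 1
G(2): splits (0,0):0^0=0 -> mex({0}) = 1
G(3): splits (0,0):0^0=0 -> mex({0}) = 1
G(4): splits (0,1):0^1=1 (0,0):0^0=0 -> mex({0, 1}) = 2
G(5): splits (0,2):0^1=1 (0,1):0^1=1 (0,0):0^0=0 -> mex({0, 1}) = 2
G(6) = mex({1}) = 0
G(7) = mex({0, 1, 2}) = 3
G(8) = mex({0, 1, 2}) = 3
G(9) = mex({0, 2}) = 1
G(10) = mex({0, 2, 3}) = 1
G(11) = mex({0, 3}) = 1
G(12) = mex({1, 3}) = 0
G(13) = mex({0, 1, 2, 3}) = 4
G(14) = mex({0, 1, 2}) = 3
G(15) = mex({0, 1, 2}) = 3
G(16) = mex({0, 1, 2, 4}) = 3
G(17) = mex({0, 1, 3, 4}) = 2
Therefore G(17) = 2.

2


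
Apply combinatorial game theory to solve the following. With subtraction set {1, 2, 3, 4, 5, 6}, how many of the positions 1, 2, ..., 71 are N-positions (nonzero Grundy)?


Subtraction set S = {1, 2, 3, 4, 5, 6}, so G(n) = n mod 7.
G(n) = 0 when n is a multiple of 7.
Multiples of 7 in [1, 71]: 10
N-positions (nonzero Grundy) = 71 - 10 = 61

61


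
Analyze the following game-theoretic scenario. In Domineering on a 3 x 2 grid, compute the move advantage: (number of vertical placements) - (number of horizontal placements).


Board is 3 x 2 (rows x cols).
Left (vertical) placements: (rows-1) * cols = 2 * 2 = 4
Right (horizontal) placements: rows * (cols-1) = 3 * 1 = 3
Advantage = Left - Right = 4 - 3 = 1

1


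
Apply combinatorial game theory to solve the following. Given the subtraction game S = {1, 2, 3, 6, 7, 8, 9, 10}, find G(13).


The subtraction set is S = {1, 2, 3, 6, 7, 8, 9, 10}.
G(k) = mex{ G(k - s) : s in S, s <= k }. We compute iteratively: G(0) = 0.
G(1) = mex({0}) = 1
G(2) = mex({0, 1}) = 2
G(3) = mex({0, 1, 2}) = 3
G(4) = mex({1, 2, 3}) = 0
G(5) = mex({0, 2, 3}) = 1
G(6) = mex({0, 1, 3}) = 2
G(7) = mex({0, 1, 2}) = 3
G(8) = mex({0, 1, 2, 3}) = 4
G(9) = mex({0, 1, 2, 3, 4}) = 5
G(10) = mex({0, 1, 2, 3, 4, 5}) = 6
G(11) = mex({0, 1, 2, 3, 4, 5, 6}) = 7
G(12) = mex({0, 1, 2, 3, 5, 6, 7}) = 4
G(13) = mex({0, 1, 2, 3, 4, 6, 7}) = 5
Therefore G(13) = 5.

5


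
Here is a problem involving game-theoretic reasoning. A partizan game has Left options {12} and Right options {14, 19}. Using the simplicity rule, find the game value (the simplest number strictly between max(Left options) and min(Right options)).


Left options: {12}, max = 12
Right options: {14, 19}, min = 14
All options are numbers and max(Left) < min(Right), so by the simplicity theorem the value is the simplest (earliest-born) number strictly between 12 and 14.
The only integer strictly between 12 and 14 is 13.
No non-integer in the interval can be simpler: if x is a non-integer in the interval, then floor(x) or ceil(x) also lies in the interval (the interval contains an integer), and both are proper prefixes of x's sign expansion, i.e. born earlier. So the game value is 13.
Game value = 13

13


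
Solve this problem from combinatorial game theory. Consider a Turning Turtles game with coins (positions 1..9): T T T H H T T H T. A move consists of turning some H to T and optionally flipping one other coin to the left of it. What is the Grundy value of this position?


Coins: T T T H H T T H T
Key fact: a single head at position k behaves exactly like a Nim heap of size k (turning it to T and optionally flipping a coin at j < k corresponds to moving the heap from k to j, or to 0), and heads combine as a disjunctive sum (two heads at the same place would cancel, matching j XOR j = 0). So the Nim-value is the XOR of the 1-indexed positions of the heads.
Face-up positions (1-indexed): [4, 5, 8]
XOR 0 with 4: 0 XOR 4 = 4
XOR 4 with 5: 4 XOR 5 = 1
XOR 1 with 8: 1 XOR 8 = 9
Nim-value = 9

9
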